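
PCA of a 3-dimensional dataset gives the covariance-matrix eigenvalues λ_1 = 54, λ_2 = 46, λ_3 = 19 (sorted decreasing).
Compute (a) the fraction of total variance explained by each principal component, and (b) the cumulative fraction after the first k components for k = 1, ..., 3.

Step 1 — total variance = trace(Sigma) = Σ λ_i = 54 + 46 + 19 = 119.

Step 2 — fraction explained by component i = λ_i / Σ λ:
  PC1: 54/119 = 0.4538
  PC2: 46/119 = 0.3866
  PC3: 19/119 = 0.1597

Step 3 — cumulative fraction after k components = (λ_1 + ... + λ_k) / Σ λ:
  k = 1: 54/119 = 0.4538
  k = 2: (54 + 46)/119 = 100/119 = 0.8403
  k = 3: (54 + 46 + 19)/119 = 119/119 = 1

Summary (fraction, with percent):

explained: PC1 0.4538 (45.38%), PC2 0.3866 (38.66%), PC3 0.1597 (15.97%);  cumulative: 0.4538, 0.8403, 1


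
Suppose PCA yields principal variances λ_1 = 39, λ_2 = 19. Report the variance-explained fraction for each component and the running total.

Step 1 — total variance = trace(Sigma) = Σ λ_i = 39 + 19 = 58.

Step 2 — fraction explained by component i = λ_i / Σ λ:
  PC1: 39/58 = 0.6724
  PC2: 19/58 = 0.3276

Step 3 — cumulative fraction after k components = (λ_1 + ... + λ_k) / Σ λ:
  k = 1: 39/58 = 0.6724
  k = 2: (39 + 19)/58 = 58/58 = 1

Summary (fraction, with percent):

explained: PC1 0.6724 (67.24%), PC2 0.3276 (32.76%);  cumulative: 0.6724, 1


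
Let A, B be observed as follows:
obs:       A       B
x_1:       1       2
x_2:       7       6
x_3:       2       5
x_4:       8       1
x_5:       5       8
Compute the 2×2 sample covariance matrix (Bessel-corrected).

Step 1 — column means:
  mean(A) = (1 + 7 + 2 + 8 + 5) / 5 = 23/5 = 4.6
  mean(B) = (2 + 6 + 5 + 1 + 8) / 5 = 22/5 = 4.4

Step 2 — sample covariance S[i,j] = (1/(n-1)) · Σ_k (x_{k,i} - mean_i) · (x_{k,j} - mean_j), with n-1 = 4.
  S[A,A] = ((-3.6)·(-3.6) + (2.4)·(2.4) + (-2.6)·(-2.6) + (3.4)·(3.4) + (0.4)·(0.4)) / 4 = 37.2/4 = 9.3
  S[A,B] = ((-3.6)·(-2.4) + (2.4)·(1.6) + (-2.6)·(0.6) + (3.4)·(-3.4) + (0.4)·(3.6)) / 4 = 0.8/4 = 0.2
  S[B,B] = ((-2.4)·(-2.4) + (1.6)·(1.6) + (0.6)·(0.6) + (-3.4)·(-3.4) + (3.6)·(3.6)) / 4 = 33.2/4 = 8.3

S is symmetric (S[j,i] = S[i,j]). Assembling:

S = [[9.3, 0.2],
 [0.2, 8.3]]


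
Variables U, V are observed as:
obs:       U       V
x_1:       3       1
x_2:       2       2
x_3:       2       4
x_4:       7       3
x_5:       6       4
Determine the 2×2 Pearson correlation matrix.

Step 1 — column means:
  mean(U) = (3 + 2 + 2 + 7 + 6) / 5 = 20/5 = 4
  mean(V) = (1 + 2 + 4 + 3 + 4) / 5 = 14/5 = 2.8

Step 2 — sample variances and covariances s[i,j] = (1/(n-1)) · Σ_k (x_{k,i} - mean_i) · (x_{k,j} - mean_j), with n-1 = 4:
  s[U,U] = ((-1)·(-1) + (-2)·(-2) + (-2)·(-2) + (3)·(3) + (2)·(2)) / 4 = 22/4 = 5.5
  s[U,V] = ((-1)·(-1.8) + (-2)·(-0.8) + (-2)·(1.2) + (3)·(0.2) + (2)·(1.2)) / 4 = 4/4 = 1
  s[V,V] = ((-1.8)·(-1.8) + (-0.8)·(-0.8) + (1.2)·(1.2) + (0.2)·(0.2) + (1.2)·(1.2)) / 4 = 6.8/4 = 1.7
  Sample standard deviations s_i = √(s[i,i]):
  s(U) = √(5.5) = 2.3452
  s(V) = √(1.7) = 1.3038

Step 3 — r_{ij} = s_{ij} / (s_i · s_j):
  r[U,U] = 1 (diagonal).
  r[U,V] = 1 / (2.3452 · 1.3038) = 1 / 3.0578 = 0.327
  r[V,V] = 1 (diagonal).

R is symmetric with unit diagonal. Assembling:

R = [[1, 0.327],
 [0.327, 1]]


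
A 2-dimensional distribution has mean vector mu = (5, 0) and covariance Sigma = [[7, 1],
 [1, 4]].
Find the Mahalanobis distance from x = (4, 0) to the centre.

Step 1 — centre the observation: (x - mu) = (-1, 0).

Step 2 — invert Sigma. det(Sigma) = 7·4 - (1)² = 27.
  Sigma^{-1} = (1/det) · [[d, -b], [-b, a]] = [[0.1481, -0.037],
 [-0.037, 0.2593]].

Step 3 — form the quadratic (x - mu)^T · Sigma^{-1} · (x - mu):
  Sigma^{-1} · (x - mu) = (-0.1481, 0.037).
  (x - mu)^T · [Sigma^{-1} · (x - mu)] = (-1)·(-0.1481) + (0)·(0.037) = 0.1481.

Step 4 — take square root: d = √(0.1481) ≈ 0.3849.

d(x, mu) = √(0.1481) ≈ 0.3849


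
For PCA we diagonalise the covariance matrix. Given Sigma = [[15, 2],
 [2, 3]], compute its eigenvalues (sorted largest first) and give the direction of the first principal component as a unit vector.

Step 1 — characteristic polynomial of 2×2 Sigma:
  det(Sigma - λI) = λ² - trace · λ + det = 0.
  trace = 15 + 3 = 18, det = 15·3 - (2)² = 41.
Step 2 — discriminant:
  Δ = trace² - 4·det = 324 - 164 = 160.
Step 3 — eigenvalues:
  λ = (trace ± √Δ)/2 = (18 ± 12.6491)/2,
  λ_1 = 15.3246,  λ_2 = 2.6754.

Step 4 — unit eigenvector for λ_1: solve (Sigma - λ_1 I)v = 0. First row:
  (15 - 15.3246)·v_x + (2)·v_y = 0, i.e. (-0.3246)·v_x + (2)·v_y = 0,
  so v ∝ (b, λ_1 - a) = (2, 0.3246) = u.
  ||u|| = √((2)² + (0.3246)²) = √(4.1053) ≈ 2.0262,
  v_1 = u/||u|| ≈ (0.9871, 0.1602) (||v_1|| = 1).

λ_1 = 15.3246,  λ_2 = 2.6754;  v_1 ≈ (0.9871, 0.1602)


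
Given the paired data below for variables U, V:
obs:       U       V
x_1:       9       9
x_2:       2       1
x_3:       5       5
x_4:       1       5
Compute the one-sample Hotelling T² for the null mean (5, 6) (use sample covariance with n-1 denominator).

Step 1 — sample mean vector:
  mean(U) = (9 + 2 + 5 + 1) / 4 = 17/4 = 4.25
  mean(V) = (9 + 1 + 5 + 5) / 4 = 20/4 = 5
  x̄ = (4.25, 5),  deviation x̄ - mu_0 = (4.25, 5) - (5, 6) = (-0.75, -1).

Step 2 — sample covariance matrix, S[i,j] = (1/(n-1)) · Σ_k (x_{k,i} - mean_i) · (x_{k,j} - mean_j), divisor n-1 = 3:
  S[U,U] = ((4.75)·(4.75) + (-2.25)·(-2.25) + (0.75)·(0.75) + (-3.25)·(-3.25)) / 3 = 38.75/3 = 12.9167
  S[U,V] = ((4.75)·(4) + (-2.25)·(-4) + (0.75)·(0) + (-3.25)·(0)) / 3 = 28/3 = 9.3333
  S[V,V] = ((4)·(4) + (-4)·(-4) + (0)·(0) + (0)·(0)) / 3 = 32/3 = 10.6667
  S = [[12.9167, 9.3333],
 [9.3333, 10.6667]].

Step 3 — invert S. det(S) = 12.9167·10.6667 - (9.3333)² = 50.6667.
  S^{-1} = (1/det) · [[d, -b], [-b, a]] = [[0.2105, -0.1842],
 [-0.1842, 0.2549]].

Step 4 — quadratic form (x̄ - mu_0)^T · S^{-1} · (x̄ - mu_0):
  S^{-1} · (x̄ - mu_0) = (0.0263, -0.1168),
  (x̄ - mu_0)^T · [...] = (-0.75)·(0.0263) + (-1)·(-0.1168) = 0.097.

Step 5 — scale by n: T² = 4 · 0.097 = 0.3882.

T² ≈ 0.3882


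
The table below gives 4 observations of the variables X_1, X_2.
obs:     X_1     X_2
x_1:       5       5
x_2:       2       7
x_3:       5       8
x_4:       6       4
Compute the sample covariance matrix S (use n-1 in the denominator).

Step 1 — column means:
  mean(X_1) = (5 + 2 + 5 + 6) / 4 = 18/4 = 4.5
  mean(X_2) = (5 + 7 + 8 + 4) / 4 = 24/4 = 6

Step 2 — sample covariance S[i,j] = (1/(n-1)) · Σ_k (x_{k,i} - mean_i) · (x_{k,j} - mean_j), with n-1 = 3.
  S[X_1,X_1] = ((0.5)·(0.5) + (-2.5)·(-2.5) + (0.5)·(0.5) + (1.5)·(1.5)) / 3 = 9/3 = 3
  S[X_1,X_2] = ((0.5)·(-1) + (-2.5)·(1) + (0.5)·(2) + (1.5)·(-2)) / 3 = -5/3 = -1.6667
  S[X_2,X_2] = ((-1)·(-1) + (1)·(1) + (2)·(2) + (-2)·(-2)) / 3 = 10/3 = 3.3333

S is symmetric (S[j,i] = S[i,j]). Assembling:

S = [[3, -1.6667],
 [-1.6667, 3.3333]]


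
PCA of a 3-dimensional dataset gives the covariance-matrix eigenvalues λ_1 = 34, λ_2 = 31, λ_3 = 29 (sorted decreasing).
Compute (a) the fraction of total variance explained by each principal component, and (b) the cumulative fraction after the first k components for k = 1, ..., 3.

Step 1 — total variance = trace(Sigma) = Σ λ_i = 34 + 31 + 29 = 94.

Step 2 — fraction explained by component i = λ_i / Σ λ:
  PC1: 34/94 = 0.3617
  PC2: 31/94 = 0.3298
  PC3: 29/94 = 0.3085

Step 3 — cumulative fraction after k components = (λ_1 + ... + λ_k) / Σ λ:
  k = 1: 34/94 = 0.3617
  k = 2: (34 + 31)/94 = 65/94 = 0.6915
  k = 3: (34 + 31 + 29)/94 = 94/94 = 1

Summary (fraction, with percent):

explained: PC1 0.3617 (36.17%), PC2 0.3298 (32.98%), PC3 0.3085 (30.85%);  cumulative: 0.3617, 0.6915, 1


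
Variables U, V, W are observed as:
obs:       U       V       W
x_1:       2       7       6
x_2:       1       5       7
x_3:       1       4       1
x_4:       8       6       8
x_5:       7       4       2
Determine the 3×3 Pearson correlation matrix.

Step 1 — column means:
  mean(U) = (2 + 1 + 1 + 8 + 7) / 5 = 19/5 = 3.8
  mean(V) = (7 + 5 + 4 + 6 + 4) / 5 = 26/5 = 5.2
  mean(W) = (6 + 7 + 1 + 8 + 2) / 5 = 24/5 = 4.8

Step 2 — sample variances and covariances s[i,j] = (1/(n-1)) · Σ_k (x_{k,i} - mean_i) · (x_{k,j} - mean_j), with n-1 = 4:
  s[U,U] = ((-1.8)·(-1.8) + (-2.8)·(-2.8) + (-2.8)·(-2.8) + (4.2)·(4.2) + (3.2)·(3.2)) / 4 = 46.8/4 = 11.7
  s[U,V] = ((-1.8)·(1.8) + (-2.8)·(-0.2) + (-2.8)·(-1.2) + (4.2)·(0.8) + (3.2)·(-1.2)) / 4 = 0.2/4 = 0.05
  s[U,W] = ((-1.8)·(1.2) + (-2.8)·(2.2) + (-2.8)·(-3.8) + (4.2)·(3.2) + (3.2)·(-2.8)) / 4 = 6.8/4 = 1.7
  s[V,V] = ((1.8)·(1.8) + (-0.2)·(-0.2) + (-1.2)·(-1.2) + (0.8)·(0.8) + (-1.2)·(-1.2)) / 4 = 6.8/4 = 1.7
  s[V,W] = ((1.8)·(1.2) + (-0.2)·(2.2) + (-1.2)·(-3.8) + (0.8)·(3.2) + (-1.2)·(-2.8)) / 4 = 12.2/4 = 3.05
  s[W,W] = ((1.2)·(1.2) + (2.2)·(2.2) + (-3.8)·(-3.8) + (3.2)·(3.2) + (-2.8)·(-2.8)) / 4 = 38.8/4 = 9.7
  Sample standard deviations s_i = √(s[i,i]):
  s(U) = √(11.7) = 3.4205
  s(V) = √(1.7) = 1.3038
  s(W) = √(9.7) = 3.1145

Step 3 — r_{ij} = s_{ij} / (s_i · s_j):
  r[U,U] = 1 (diagonal).
  r[U,V] = 0.05 / (3.4205 · 1.3038) = 0.05 / 4.4598 = 0.0112
  r[U,W] = 1.7 / (3.4205 · 3.1145) = 1.7 / 10.6532 = 0.1596
  r[V,V] = 1 (diagonal).
  r[V,W] = 3.05 / (1.3038 · 3.1145) = 3.05 / 4.0608 = 0.7511
  r[W,W] = 1 (diagonal).

R is symmetric with unit diagonal. Assembling:

R = [[1, 0.0112, 0.1596],
 [0.0112, 1, 0.7511],
 [0.1596, 0.7511, 1]]


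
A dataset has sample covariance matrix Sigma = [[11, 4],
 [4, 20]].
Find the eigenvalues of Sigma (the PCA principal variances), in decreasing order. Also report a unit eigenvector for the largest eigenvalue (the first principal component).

Step 1 — characteristic polynomial of 2×2 Sigma:
  det(Sigma - λI) = λ² - trace · λ + det = 0.
  trace = 11 + 20 = 31, det = 11·20 - (4)² = 204.
Step 2 — discriminant:
  Δ = trace² - 4·det = 961 - 816 = 145.
Step 3 — eigenvalues:
  λ = (trace ± √Δ)/2 = (31 ± 12.0416)/2,
  λ_1 = 21.5208,  λ_2 = 9.4792.

Step 4 — unit eigenvector for λ_1: solve (Sigma - λ_1 I)v = 0. First row:
  (11 - 21.5208)·v_x + (4)·v_y = 0, i.e. (-10.5208)·v_x + (4)·v_y = 0,
  so v ∝ (b, λ_1 - a) = (4, 10.5208) = u.
  ||u|| = √((4)² + (10.5208)²) = √(126.6872) ≈ 11.2555,
  v_1 = u/||u|| ≈ (0.3554, 0.9347) (||v_1|| = 1).

λ_1 = 21.5208,  λ_2 = 9.4792;  v_1 ≈ (0.3554, 0.9347)


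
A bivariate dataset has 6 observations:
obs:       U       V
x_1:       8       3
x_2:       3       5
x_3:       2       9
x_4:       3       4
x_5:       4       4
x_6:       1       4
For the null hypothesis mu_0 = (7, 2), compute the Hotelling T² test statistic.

Step 1 — sample mean vector:
  mean(U) = (8 + 3 + 2 + 3 + 4 + 1) / 6 = 21/6 = 3.5
  mean(V) = (3 + 5 + 9 + 4 + 4 + 4) / 6 = 29/6 = 4.8333
  x̄ = (3.5, 4.8333),  deviation x̄ - mu_0 = (3.5, 4.8333) - (7, 2) = (-3.5, 2.8333).

Step 2 — sample covariance matrix, S[i,j] = (1/(n-1)) · Σ_k (x_{k,i} - mean_i) · (x_{k,j} - mean_j), divisor n-1 = 5:
  S[U,U] = ((4.5)·(4.5) + (-0.5)·(-0.5) + (-1.5)·(-1.5) + (-0.5)·(-0.5) + (0.5)·(0.5) + (-2.5)·(-2.5)) / 5 = 29.5/5 = 5.9
  S[U,V] = ((4.5)·(-1.8333) + (-0.5)·(0.1667) + (-1.5)·(4.1667) + (-0.5)·(-0.8333) + (0.5)·(-0.8333) + (-2.5)·(-0.8333)) / 5 = -12.5/5 = -2.5
  S[V,V] = ((-1.8333)·(-1.8333) + (0.1667)·(0.1667) + (4.1667)·(4.1667) + (-0.8333)·(-0.8333) + (-0.8333)·(-0.8333) + (-0.8333)·(-0.8333)) / 5 = 22.8333/5 = 4.5667
  S = [[5.9, -2.5],
 [-2.5, 4.5667]].

Step 3 — invert S. det(S) = 5.9·4.5667 - (-2.5)² = 20.6933.
  S^{-1} = (1/det) · [[d, -b], [-b, a]] = [[0.2207, 0.1208],
 [0.1208, 0.2851]].

Step 4 — quadratic form (x̄ - mu_0)^T · S^{-1} · (x̄ - mu_0):
  S^{-1} · (x̄ - mu_0) = (-0.4301, 0.385),
  (x̄ - mu_0)^T · [...] = (-3.5)·(-0.4301) + (2.8333)·(0.385) = 2.5961.

Step 5 — scale by n: T² = 6 · 2.5961 = 15.5767.

T² ≈ 15.5767


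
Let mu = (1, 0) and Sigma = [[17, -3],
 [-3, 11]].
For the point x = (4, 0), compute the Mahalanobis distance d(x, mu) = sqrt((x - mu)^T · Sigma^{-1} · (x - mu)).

Step 1 — centre the observation: (x - mu) = (3, 0).

Step 2 — invert Sigma. det(Sigma) = 17·11 - (-3)² = 178.
  Sigma^{-1} = (1/det) · [[d, -b], [-b, a]] = [[0.0618, 0.0169],
 [0.0169, 0.0955]].

Step 3 — form the quadratic (x - mu)^T · Sigma^{-1} · (x - mu):
  Sigma^{-1} · (x - mu) = (0.1854, 0.0506).
  (x - mu)^T · [Sigma^{-1} · (x - mu)] = (3)·(0.1854) + (0)·(0.0506) = 0.5562.

Step 4 — take square root: d = √(0.5562) ≈ 0.7458.

d(x, mu) = √(0.5562) ≈ 0.7458


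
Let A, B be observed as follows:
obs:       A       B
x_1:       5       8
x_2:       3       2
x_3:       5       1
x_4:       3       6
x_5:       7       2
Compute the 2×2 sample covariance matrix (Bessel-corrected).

Step 1 — column means:
  mean(A) = (5 + 3 + 5 + 3 + 7) / 5 = 23/5 = 4.6
  mean(B) = (8 + 2 + 1 + 6 + 2) / 5 = 19/5 = 3.8

Step 2 — sample covariance S[i,j] = (1/(n-1)) · Σ_k (x_{k,i} - mean_i) · (x_{k,j} - mean_j), with n-1 = 4.
  S[A,A] = ((0.4)·(0.4) + (-1.6)·(-1.6) + (0.4)·(0.4) + (-1.6)·(-1.6) + (2.4)·(2.4)) / 4 = 11.2/4 = 2.8
  S[A,B] = ((0.4)·(4.2) + (-1.6)·(-1.8) + (0.4)·(-2.8) + (-1.6)·(2.2) + (2.4)·(-1.8)) / 4 = -4.4/4 = -1.1
  S[B,B] = ((4.2)·(4.2) + (-1.8)·(-1.8) + (-2.8)·(-2.8) + (2.2)·(2.2) + (-1.8)·(-1.8)) / 4 = 36.8/4 = 9.2

S is symmetric (S[j,i] = S[i,j]). Assembling:

S = [[2.8, -1.1],
 [-1.1, 9.2]]


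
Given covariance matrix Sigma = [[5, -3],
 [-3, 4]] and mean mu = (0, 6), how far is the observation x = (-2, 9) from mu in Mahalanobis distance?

Step 1 — centre the observation: (x - mu) = (-2, 3).

Step 2 — invert Sigma. det(Sigma) = 5·4 - (-3)² = 11.
  Sigma^{-1} = (1/det) · [[d, -b], [-b, a]] = [[0.3636, 0.2727],
 [0.2727, 0.4545]].

Step 3 — form the quadratic (x - mu)^T · Sigma^{-1} · (x - mu):
  Sigma^{-1} · (x - mu) = (0.0909, 0.8182).
  (x - mu)^T · [Sigma^{-1} · (x - mu)] = (-2)·(0.0909) + (3)·(0.8182) = 2.2727.

Step 4 — take square root: d = √(2.2727) ≈ 1.5076.

d(x, mu) = √(2.2727) ≈ 1.5076


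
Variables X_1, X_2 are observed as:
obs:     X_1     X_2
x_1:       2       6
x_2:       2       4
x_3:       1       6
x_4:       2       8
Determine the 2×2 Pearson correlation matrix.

Step 1 — column means:
  mean(X_1) = (2 + 2 + 1 + 2) / 4 = 7/4 = 1.75
  mean(X_2) = (6 + 4 + 6 + 8) / 4 = 24/4 = 6

Step 2 — sample variances and covariances s[i,j] = (1/(n-1)) · Σ_k (x_{k,i} - mean_i) · (x_{k,j} - mean_j), with n-1 = 3:
  s[X_1,X_1] = ((0.25)·(0.25) + (0.25)·(0.25) + (-0.75)·(-0.75) + (0.25)·(0.25)) / 3 = 0.75/3 = 0.25
  s[X_1,X_2] = ((0.25)·(0) + (0.25)·(-2) + (-0.75)·(0) + (0.25)·(2)) / 3 = 0/3 = 0
  s[X_2,X_2] = ((0)·(0) + (-2)·(-2) + (0)·(0) + (2)·(2)) / 3 = 8/3 = 2.6667
  Sample standard deviations s_i = √(s[i,i]):
  s(X_1) = √(0.25) = 0.5
  s(X_2) = √(2.6667) = 1.633

Step 3 — r_{ij} = s_{ij} / (s_i · s_j):
  r[X_1,X_1] = 1 (diagonal).
  r[X_1,X_2] = 0 / (0.5 · 1.633) = 0 / 0.8165 = 0
  r[X_2,X_2] = 1 (diagonal).

R is symmetric with unit diagonal. Assembling:

R = [[1, 0],
 [0, 1]]


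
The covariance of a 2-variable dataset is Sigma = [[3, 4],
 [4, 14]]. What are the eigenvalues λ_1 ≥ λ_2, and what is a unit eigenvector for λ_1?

Step 1 — characteristic polynomial of 2×2 Sigma:
  det(Sigma - λI) = λ² - trace · λ + det = 0.
  trace = 3 + 14 = 17, det = 3·14 - (4)² = 26.
Step 2 — discriminant:
  Δ = trace² - 4·det = 289 - 104 = 185.
Step 3 — eigenvalues:
  λ = (trace ± √Δ)/2 = (17 ± 13.6015)/2,
  λ_1 = 15.3007,  λ_2 = 1.6993.

Step 4 — unit eigenvector for λ_1: solve (Sigma - λ_1 I)v = 0. First row:
  (3 - 15.3007)·v_x + (4)·v_y = 0, i.e. (-12.3007)·v_x + (4)·v_y = 0,
  so v ∝ (b, λ_1 - a) = (4, 12.3007) = u.
  ||u|| = √((4)² + (12.3007)²) = √(167.3081) ≈ 12.9348,
  v_1 = u/||u|| ≈ (0.3092, 0.951) (||v_1|| = 1).

λ_1 = 15.3007,  λ_2 = 1.6993;  v_1 ≈ (0.3092, 0.951)


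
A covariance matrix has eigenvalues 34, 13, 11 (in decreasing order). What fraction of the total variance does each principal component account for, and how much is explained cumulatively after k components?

Step 1 — total variance = trace(Sigma) = Σ λ_i = 34 + 13 + 11 = 58.

Step 2 — fraction explained by component i = λ_i / Σ λ:
  PC1: 34/58 = 0.5862
  PC2: 13/58 = 0.2241
  PC3: 11/58 = 0.1897

Step 3 — cumulative fraction after k components = (λ_1 + ... + λ_k) / Σ λ:
  k = 1: 34/58 = 0.5862
  k = 2: (34 + 13)/58 = 47/58 = 0.8103
  k = 3: (34 + 13 + 11)/58 = 58/58 = 1

Summary (fraction, with percent):

explained: PC1 0.5862 (58.62%), PC2 0.2241 (22.41%), PC3 0.1897 (18.97%);  cumulative: 0.5862, 0.8103, 1


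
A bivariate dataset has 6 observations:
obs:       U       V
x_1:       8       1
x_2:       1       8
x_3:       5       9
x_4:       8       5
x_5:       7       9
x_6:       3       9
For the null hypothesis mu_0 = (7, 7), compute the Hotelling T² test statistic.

Step 1 — sample mean vector:
  mean(U) = (8 + 1 + 5 + 8 + 7 + 3) / 6 = 32/6 = 5.3333
  mean(V) = (1 + 8 + 9 + 5 + 9 + 9) / 6 = 41/6 = 6.8333
  x̄ = (5.3333, 6.8333),  deviation x̄ - mu_0 = (5.3333, 6.8333) - (7, 7) = (-1.6667, -0.1667).

Step 2 — sample covariance matrix, S[i,j] = (1/(n-1)) · Σ_k (x_{k,i} - mean_i) · (x_{k,j} - mean_j), divisor n-1 = 5:
  S[U,U] = ((2.6667)·(2.6667) + (-4.3333)·(-4.3333) + (-0.3333)·(-0.3333) + (2.6667)·(2.6667) + (1.6667)·(1.6667) + (-2.3333)·(-2.3333)) / 5 = 41.3333/5 = 8.2667
  S[U,V] = ((2.6667)·(-5.8333) + (-4.3333)·(1.1667) + (-0.3333)·(2.1667) + (2.6667)·(-1.8333) + (1.6667)·(2.1667) + (-2.3333)·(2.1667)) / 5 = -27.6667/5 = -5.5333
  S[V,V] = ((-5.8333)·(-5.8333) + (1.1667)·(1.1667) + (2.1667)·(2.1667) + (-1.8333)·(-1.8333) + (2.1667)·(2.1667) + (2.1667)·(2.1667)) / 5 = 52.8333/5 = 10.5667
  S = [[8.2667, -5.5333],
 [-5.5333, 10.5667]].

Step 3 — invert S. det(S) = 8.2667·10.5667 - (-5.5333)² = 56.7333.
  S^{-1} = (1/det) · [[d, -b], [-b, a]] = [[0.1863, 0.0975],
 [0.0975, 0.1457]].

Step 4 — quadratic form (x̄ - mu_0)^T · S^{-1} · (x̄ - mu_0):
  S^{-1} · (x̄ - mu_0) = (-0.3267, -0.1868),
  (x̄ - mu_0)^T · [...] = (-1.6667)·(-0.3267) + (-0.1667)·(-0.1868) = 0.5756.

Step 5 — scale by n: T² = 6 · 0.5756 = 3.4536.

T² ≈ 3.4536


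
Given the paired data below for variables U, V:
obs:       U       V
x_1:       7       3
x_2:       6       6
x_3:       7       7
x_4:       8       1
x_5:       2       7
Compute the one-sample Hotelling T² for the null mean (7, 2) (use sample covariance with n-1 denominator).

Step 1 — sample mean vector:
  mean(U) = (7 + 6 + 7 + 8 + 2) / 5 = 30/5 = 6
  mean(V) = (3 + 6 + 7 + 1 + 7) / 5 = 24/5 = 4.8
  x̄ = (6, 4.8),  deviation x̄ - mu_0 = (6, 4.8) - (7, 2) = (-1, 2.8).

Step 2 — sample covariance matrix, S[i,j] = (1/(n-1)) · Σ_k (x_{k,i} - mean_i) · (x_{k,j} - mean_j), divisor n-1 = 4:
  S[U,U] = ((1)·(1) + (0)·(0) + (1)·(1) + (2)·(2) + (-4)·(-4)) / 4 = 22/4 = 5.5
  S[U,V] = ((1)·(-1.8) + (0)·(1.2) + (1)·(2.2) + (2)·(-3.8) + (-4)·(2.2)) / 4 = -16/4 = -4
  S[V,V] = ((-1.8)·(-1.8) + (1.2)·(1.2) + (2.2)·(2.2) + (-3.8)·(-3.8) + (2.2)·(2.2)) / 4 = 28.8/4 = 7.2
  S = [[5.5, -4],
 [-4, 7.2]].

Step 3 — invert S. det(S) = 5.5·7.2 - (-4)² = 23.6.
  S^{-1} = (1/det) · [[d, -b], [-b, a]] = [[0.3051, 0.1695],
 [0.1695, 0.2331]].

Step 4 — quadratic form (x̄ - mu_0)^T · S^{-1} · (x̄ - mu_0):
  S^{-1} · (x̄ - mu_0) = (0.1695, 0.4831),
  (x̄ - mu_0)^T · [...] = (-1)·(0.1695) + (2.8)·(0.4831) = 1.1831.

Step 5 — scale by n: T² = 5 · 1.1831 = 5.9153.

T² ≈ 5.9153


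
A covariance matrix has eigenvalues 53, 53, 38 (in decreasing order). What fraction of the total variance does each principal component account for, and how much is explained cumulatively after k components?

Step 1 — total variance = trace(Sigma) = Σ λ_i = 53 + 53 + 38 = 144.

Step 2 — fraction explained by component i = λ_i / Σ λ:
  PC1: 53/144 = 0.3681
  PC2: 53/144 = 0.3681
  PC3: 38/144 = 0.2639

Step 3 — cumulative fraction after k components = (λ_1 + ... + λ_k) / Σ λ:
  k = 1: 53/144 = 0.3681
  k = 2: (53 + 53)/144 = 106/144 = 0.7361
  k = 3: (53 + 53 + 38)/144 = 144/144 = 1

Summary (fraction, with percent):

explained: PC1 0.3681 (36.81%), PC2 0.3681 (36.81%), PC3 0.2639 (26.39%);  cumulative: 0.3681, 0.7361, 1


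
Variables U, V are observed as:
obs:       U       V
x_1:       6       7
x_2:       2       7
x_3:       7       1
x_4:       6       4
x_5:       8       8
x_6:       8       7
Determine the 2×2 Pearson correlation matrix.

Step 1 — column means:
  mean(U) = (6 + 2 + 7 + 6 + 8 + 8) / 6 = 37/6 = 6.1667
  mean(V) = (7 + 7 + 1 + 4 + 8 + 7) / 6 = 34/6 = 5.6667

Step 2 — sample variances and covariances s[i,j] = (1/(n-1)) · Σ_k (x_{k,i} - mean_i) · (x_{k,j} - mean_j), with n-1 = 5:
  s[U,U] = ((-0.1667)·(-0.1667) + (-4.1667)·(-4.1667) + (0.8333)·(0.8333) + (-0.1667)·(-0.1667) + (1.8333)·(1.8333) + (1.8333)·(1.8333)) / 5 = 24.8333/5 = 4.9667
  s[U,V] = ((-0.1667)·(1.3333) + (-4.1667)·(1.3333) + (0.8333)·(-4.6667) + (-0.1667)·(-1.6667) + (1.8333)·(2.3333) + (1.8333)·(1.3333)) / 5 = -2.6667/5 = -0.5333
  s[V,V] = ((1.3333)·(1.3333) + (1.3333)·(1.3333) + (-4.6667)·(-4.6667) + (-1.6667)·(-1.6667) + (2.3333)·(2.3333) + (1.3333)·(1.3333)) / 5 = 35.3333/5 = 7.0667
  Sample standard deviations s_i = √(s[i,i]):
  s(U) = √(4.9667) = 2.2286
  s(V) = √(7.0667) = 2.6583

Step 3 — r_{ij} = s_{ij} / (s_i · s_j):
  r[U,U] = 1 (diagonal).
  r[U,V] = -0.5333 / (2.2286 · 2.6583) = -0.5333 / 5.9243 = -0.09
  r[V,V] = 1 (diagonal).

R is symmetric with unit diagonal. Assembling:

R = [[1, -0.09],
 [-0.09, 1]]


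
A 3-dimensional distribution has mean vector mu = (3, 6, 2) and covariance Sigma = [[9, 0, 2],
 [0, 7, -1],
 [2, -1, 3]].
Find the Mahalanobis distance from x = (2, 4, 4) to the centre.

Step 1 — centre the observation: (x - mu) = (-1, -2, 2).

Step 2 — invert Sigma (cofactor / det for 3×3, or solve directly):
  Sigma^{-1} = [[0.1316, -0.0132, -0.0921],
 [-0.0132, 0.1513, 0.0592],
 [-0.0921, 0.0592, 0.4145]].

Step 3 — form the quadratic (x - mu)^T · Sigma^{-1} · (x - mu):
  Sigma^{-1} · (x - mu) = (-0.2895, -0.1711, 0.8026).
  (x - mu)^T · [Sigma^{-1} · (x - mu)] = (-1)·(-0.2895) + (-2)·(-0.1711) + (2)·(0.8026) = 2.2368.

Step 4 — take square root: d = √(2.2368) ≈ 1.4956.

d(x, mu) = √(2.2368) ≈ 1.4956


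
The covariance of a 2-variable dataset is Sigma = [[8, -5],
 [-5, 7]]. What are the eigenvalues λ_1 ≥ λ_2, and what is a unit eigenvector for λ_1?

Step 1 — characteristic polynomial of 2×2 Sigma:
  det(Sigma - λI) = λ² - trace · λ + det = 0.
  trace = 8 + 7 = 15, det = 8·7 - (-5)² = 31.
Step 2 — discriminant:
  Δ = trace² - 4·det = 225 - 124 = 101.
Step 3 — eigenvalues:
  λ = (trace ± √Δ)/2 = (15 ± 10.0499)/2,
  λ_1 = 12.5249,  λ_2 = 2.4751.

Step 4 — unit eigenvector for λ_1: solve (Sigma - λ_1 I)v = 0. First row:
  (8 - 12.5249)·v_x + (-5)·v_y = 0, i.e. (-4.5249)·v_x + (-5)·v_y = 0,
  so v ∝ (b, λ_1 - a) = (-5, 4.5249); multiply by -1 so the first entry is positive: u = (5, -4.5249).
  ||u|| = √((5)² + (-4.5249)²) = √(45.4751) ≈ 6.7435,
  v_1 = u/||u|| ≈ (0.7415, -0.671) (||v_1|| = 1).

λ_1 = 12.5249,  λ_2 = 2.4751;  v_1 ≈ (0.7415, -0.671)


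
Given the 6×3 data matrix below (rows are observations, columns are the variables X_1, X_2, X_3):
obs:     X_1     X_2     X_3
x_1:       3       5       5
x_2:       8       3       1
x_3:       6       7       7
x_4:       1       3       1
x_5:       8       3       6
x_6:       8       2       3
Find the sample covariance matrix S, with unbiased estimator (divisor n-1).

Step 1 — column means:
  mean(X_1) = (3 + 8 + 6 + 1 + 8 + 8) / 6 = 34/6 = 5.6667
  mean(X_2) = (5 + 3 + 7 + 3 + 3 + 2) / 6 = 23/6 = 3.8333
  mean(X_3) = (5 + 1 + 7 + 1 + 6 + 3) / 6 = 23/6 = 3.8333

Step 2 — sample covariance S[i,j] = (1/(n-1)) · Σ_k (x_{k,i} - mean_i) · (x_{k,j} - mean_j), with n-1 = 5.
  S[X_1,X_1] = ((-2.6667)·(-2.6667) + (2.3333)·(2.3333) + (0.3333)·(0.3333) + (-4.6667)·(-4.6667) + (2.3333)·(2.3333) + (2.3333)·(2.3333)) / 5 = 45.3333/5 = 9.0667
  S[X_1,X_2] = ((-2.6667)·(1.1667) + (2.3333)·(-0.8333) + (0.3333)·(3.1667) + (-4.6667)·(-0.8333) + (2.3333)·(-0.8333) + (2.3333)·(-1.8333)) / 5 = -6.3333/5 = -1.2667
  S[X_1,X_3] = ((-2.6667)·(1.1667) + (2.3333)·(-2.8333) + (0.3333)·(3.1667) + (-4.6667)·(-2.8333) + (2.3333)·(2.1667) + (2.3333)·(-0.8333)) / 5 = 7.6667/5 = 1.5333
  S[X_2,X_2] = ((1.1667)·(1.1667) + (-0.8333)·(-0.8333) + (3.1667)·(3.1667) + (-0.8333)·(-0.8333) + (-0.8333)·(-0.8333) + (-1.8333)·(-1.8333)) / 5 = 16.8333/5 = 3.3667
  S[X_2,X_3] = ((1.1667)·(1.1667) + (-0.8333)·(-2.8333) + (3.1667)·(3.1667) + (-0.8333)·(-2.8333) + (-0.8333)·(2.1667) + (-1.8333)·(-0.8333)) / 5 = 15.8333/5 = 3.1667
  S[X_3,X_3] = ((1.1667)·(1.1667) + (-2.8333)·(-2.8333) + (3.1667)·(3.1667) + (-2.8333)·(-2.8333) + (2.1667)·(2.1667) + (-0.8333)·(-0.8333)) / 5 = 32.8333/5 = 6.5667

S is symmetric (S[j,i] = S[i,j]). Assembling:

S = [[9.0667, -1.2667, 1.5333],
 [-1.2667, 3.3667, 3.1667],
 [1.5333, 3.1667, 6.5667]]


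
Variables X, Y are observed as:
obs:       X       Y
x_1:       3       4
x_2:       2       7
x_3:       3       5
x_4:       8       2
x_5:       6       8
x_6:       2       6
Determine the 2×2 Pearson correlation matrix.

Step 1 — column means:
  mean(X) = (3 + 2 + 3 + 8 + 6 + 2) / 6 = 24/6 = 4
  mean(Y) = (4 + 7 + 5 + 2 + 8 + 6) / 6 = 32/6 = 5.3333

Step 2 — sample variances and covariances s[i,j] = (1/(n-1)) · Σ_k (x_{k,i} - mean_i) · (x_{k,j} - mean_j), with n-1 = 5:
  s[X,X] = ((-1)·(-1) + (-2)·(-2) + (-1)·(-1) + (4)·(4) + (2)·(2) + (-2)·(-2)) / 5 = 30/5 = 6
  s[X,Y] = ((-1)·(-1.3333) + (-2)·(1.6667) + (-1)·(-0.3333) + (4)·(-3.3333) + (2)·(2.6667) + (-2)·(0.6667)) / 5 = -11/5 = -2.2
  s[Y,Y] = ((-1.3333)·(-1.3333) + (1.6667)·(1.6667) + (-0.3333)·(-0.3333) + (-3.3333)·(-3.3333) + (2.6667)·(2.6667) + (0.6667)·(0.6667)) / 5 = 23.3333/5 = 4.6667
  Sample standard deviations s_i = √(s[i,i]):
  s(X) = √(6) = 2.4495
  s(Y) = √(4.6667) = 2.1602

Step 3 — r_{ij} = s_{ij} / (s_i · s_j):
  r[X,X] = 1 (diagonal).
  r[X,Y] = -2.2 / (2.4495 · 2.1602) = -2.2 / 5.2915 = -0.4158
  r[Y,Y] = 1 (diagonal).

R is symmetric with unit diagonal. Assembling:

R = [[1, -0.4158],
 [-0.4158, 1]]


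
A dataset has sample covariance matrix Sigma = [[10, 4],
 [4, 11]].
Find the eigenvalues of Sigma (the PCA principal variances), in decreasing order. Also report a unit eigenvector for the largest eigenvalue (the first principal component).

Step 1 — characteristic polynomial of 2×2 Sigma:
  det(Sigma - λI) = λ² - trace · λ + det = 0.
  trace = 10 + 11 = 21, det = 10·11 - (4)² = 94.
Step 2 — discriminant:
  Δ = trace² - 4·det = 441 - 376 = 65.
Step 3 — eigenvalues:
  λ = (trace ± √Δ)/2 = (21 ± 8.0623)/2,
  λ_1 = 14.5311,  λ_2 = 6.4689.

Step 4 — unit eigenvector for λ_1: solve (Sigma - λ_1 I)v = 0. First row:
  (10 - 14.5311)·v_x + (4)·v_y = 0, i.e. (-4.5311)·v_x + (4)·v_y = 0,
  so v ∝ (b, λ_1 - a) = (4, 4.5311) = u.
  ||u|| = √((4)² + (4.5311)²) = √(36.5311) ≈ 6.0441,
  v_1 = u/||u|| ≈ (0.6618, 0.7497) (||v_1|| = 1).

λ_1 = 14.5311,  λ_2 = 6.4689;  v_1 ≈ (0.6618, 0.7497)


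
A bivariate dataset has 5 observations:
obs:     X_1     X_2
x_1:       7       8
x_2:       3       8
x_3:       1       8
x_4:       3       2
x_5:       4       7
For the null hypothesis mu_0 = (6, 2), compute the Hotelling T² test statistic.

Step 1 — sample mean vector:
  mean(X_1) = (7 + 3 + 1 + 3 + 4) / 5 = 18/5 = 3.6
  mean(X_2) = (8 + 8 + 8 + 2 + 7) / 5 = 33/5 = 6.6
  x̄ = (3.6, 6.6),  deviation x̄ - mu_0 = (3.6, 6.6) - (6, 2) = (-2.4, 4.6).

Step 2 — sample covariance matrix, S[i,j] = (1/(n-1)) · Σ_k (x_{k,i} - mean_i) · (x_{k,j} - mean_j), divisor n-1 = 4:
  S[X_1,X_1] = ((3.4)·(3.4) + (-0.6)·(-0.6) + (-2.6)·(-2.6) + (-0.6)·(-0.6) + (0.4)·(0.4)) / 4 = 19.2/4 = 4.8
  S[X_1,X_2] = ((3.4)·(1.4) + (-0.6)·(1.4) + (-2.6)·(1.4) + (-0.6)·(-4.6) + (0.4)·(0.4)) / 4 = 3.2/4 = 0.8
  S[X_2,X_2] = ((1.4)·(1.4) + (1.4)·(1.4) + (1.4)·(1.4) + (-4.6)·(-4.6) + (0.4)·(0.4)) / 4 = 27.2/4 = 6.8
  S = [[4.8, 0.8],
 [0.8, 6.8]].

Step 3 — invert S. det(S) = 4.8·6.8 - (0.8)² = 32.
  S^{-1} = (1/det) · [[d, -b], [-b, a]] = [[0.2125, -0.025],
 [-0.025, 0.15]].

Step 4 — quadratic form (x̄ - mu_0)^T · S^{-1} · (x̄ - mu_0):
  S^{-1} · (x̄ - mu_0) = (-0.625, 0.75),
  (x̄ - mu_0)^T · [...] = (-2.4)·(-0.625) + (4.6)·(0.75) = 4.95.

Step 5 — scale by n: T² = 5 · 4.95 = 24.75.

T² ≈ 24.75


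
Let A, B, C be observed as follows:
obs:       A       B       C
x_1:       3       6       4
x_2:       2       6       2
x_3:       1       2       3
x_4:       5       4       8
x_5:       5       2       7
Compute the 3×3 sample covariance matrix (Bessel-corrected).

Step 1 — column means:
  mean(A) = (3 + 2 + 1 + 5 + 5) / 5 = 16/5 = 3.2
  mean(B) = (6 + 6 + 2 + 4 + 2) / 5 = 20/5 = 4
  mean(C) = (4 + 2 + 3 + 8 + 7) / 5 = 24/5 = 4.8

Step 2 — sample covariance S[i,j] = (1/(n-1)) · Σ_k (x_{k,i} - mean_i) · (x_{k,j} - mean_j), with n-1 = 4.
  S[A,A] = ((-0.2)·(-0.2) + (-1.2)·(-1.2) + (-2.2)·(-2.2) + (1.8)·(1.8) + (1.8)·(1.8)) / 4 = 12.8/4 = 3.2
  S[A,B] = ((-0.2)·(2) + (-1.2)·(2) + (-2.2)·(-2) + (1.8)·(0) + (1.8)·(-2)) / 4 = -2/4 = -0.5
  S[A,C] = ((-0.2)·(-0.8) + (-1.2)·(-2.8) + (-2.2)·(-1.8) + (1.8)·(3.2) + (1.8)·(2.2)) / 4 = 17.2/4 = 4.3
  S[B,B] = ((2)·(2) + (2)·(2) + (-2)·(-2) + (0)·(0) + (-2)·(-2)) / 4 = 16/4 = 4
  S[B,C] = ((2)·(-0.8) + (2)·(-2.8) + (-2)·(-1.8) + (0)·(3.2) + (-2)·(2.2)) / 4 = -8/4 = -2
  S[C,C] = ((-0.8)·(-0.8) + (-2.8)·(-2.8) + (-1.8)·(-1.8) + (3.2)·(3.2) + (2.2)·(2.2)) / 4 = 26.8/4 = 6.7

S is symmetric (S[j,i] = S[i,j]). Assembling:

S = [[3.2, -0.5, 4.3],
 [-0.5, 4, -2],
 [4.3, -2, 6.7]]


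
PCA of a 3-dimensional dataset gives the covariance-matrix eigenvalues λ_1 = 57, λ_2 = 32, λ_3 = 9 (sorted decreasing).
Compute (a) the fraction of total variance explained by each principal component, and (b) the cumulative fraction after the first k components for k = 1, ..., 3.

Step 1 — total variance = trace(Sigma) = Σ λ_i = 57 + 32 + 9 = 98.

Step 2 — fraction explained by component i = λ_i / Σ λ:
  PC1: 57/98 = 0.5816
  PC2: 32/98 = 0.3265
  PC3: 9/98 = 0.0918

Step 3 — cumulative fraction after k components = (λ_1 + ... + λ_k) / Σ λ:
  k = 1: 57/98 = 0.5816
  k = 2: (57 + 32)/98 = 89/98 = 0.9082
  k = 3: (57 + 32 + 9)/98 = 98/98 = 1

Summary (fraction, with percent):

explained: PC1 0.5816 (58.16%), PC2 0.3265 (32.65%), PC3 0.0918 (9.18%);  cumulative: 0.5816, 0.9082, 1


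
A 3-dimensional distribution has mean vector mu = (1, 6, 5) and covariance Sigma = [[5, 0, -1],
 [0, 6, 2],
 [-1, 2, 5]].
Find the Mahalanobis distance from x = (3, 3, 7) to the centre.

Step 1 — centre the observation: (x - mu) = (2, -3, 2).

Step 2 — invert Sigma (cofactor / det for 3×3, or solve directly):
  Sigma^{-1} = [[0.2097, -0.0161, 0.0484],
 [-0.0161, 0.1935, -0.0806],
 [0.0484, -0.0806, 0.2419]].

Step 3 — form the quadratic (x - mu)^T · Sigma^{-1} · (x - mu):
  Sigma^{-1} · (x - mu) = (0.5645, -0.7742, 0.8226).
  (x - mu)^T · [Sigma^{-1} · (x - mu)] = (2)·(0.5645) + (-3)·(-0.7742) + (2)·(0.8226) = 5.0968.

Step 4 — take square root: d = √(5.0968) ≈ 2.2576.

d(x, mu) = √(5.0968) ≈ 2.2576


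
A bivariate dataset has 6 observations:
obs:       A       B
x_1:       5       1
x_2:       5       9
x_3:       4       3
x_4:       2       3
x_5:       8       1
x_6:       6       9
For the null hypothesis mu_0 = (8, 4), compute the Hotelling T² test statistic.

Step 1 — sample mean vector:
  mean(A) = (5 + 5 + 4 + 2 + 8 + 6) / 6 = 30/6 = 5
  mean(B) = (1 + 9 + 3 + 3 + 1 + 9) / 6 = 26/6 = 4.3333
  x̄ = (5, 4.3333),  deviation x̄ - mu_0 = (5, 4.3333) - (8, 4) = (-3, 0.3333).

Step 2 — sample covariance matrix, S[i,j] = (1/(n-1)) · Σ_k (x_{k,i} - mean_i) · (x_{k,j} - mean_j), divisor n-1 = 5:
  S[A,A] = ((0)·(0) + (0)·(0) + (-1)·(-1) + (-3)·(-3) + (3)·(3) + (1)·(1)) / 5 = 20/5 = 4
  S[A,B] = ((0)·(-3.3333) + (0)·(4.6667) + (-1)·(-1.3333) + (-3)·(-1.3333) + (3)·(-3.3333) + (1)·(4.6667)) / 5 = 0/5 = 0
  S[B,B] = ((-3.3333)·(-3.3333) + (4.6667)·(4.6667) + (-1.3333)·(-1.3333) + (-1.3333)·(-1.3333) + (-3.3333)·(-3.3333) + (4.6667)·(4.6667)) / 5 = 69.3333/5 = 13.8667
  S = [[4, 0],
 [0, 13.8667]].

Step 3 — invert S. det(S) = 4·13.8667 - (0)² = 55.4667.
  S^{-1} = (1/det) · [[d, -b], [-b, a]] = [[0.25, 0],
 [0, 0.0721]].

Step 4 — quadratic form (x̄ - mu_0)^T · S^{-1} · (x̄ - mu_0):
  S^{-1} · (x̄ - mu_0) = (-0.75, 0.024),
  (x̄ - mu_0)^T · [...] = (-3)·(-0.75) + (0.3333)·(0.024) = 2.258.

Step 5 — scale by n: T² = 6 · 2.258 = 13.5481.

T² ≈ 13.5481


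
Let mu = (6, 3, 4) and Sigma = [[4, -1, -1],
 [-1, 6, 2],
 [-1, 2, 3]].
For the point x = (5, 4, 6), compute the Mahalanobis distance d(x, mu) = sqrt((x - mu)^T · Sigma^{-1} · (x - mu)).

Step 1 — centre the observation: (x - mu) = (-1, 1, 2).

Step 2 — invert Sigma (cofactor / det for 3×3, or solve directly):
  Sigma^{-1} = [[0.2745, 0.0196, 0.0784],
 [0.0196, 0.2157, -0.1373],
 [0.0784, -0.1373, 0.451]].

Step 3 — form the quadratic (x - mu)^T · Sigma^{-1} · (x - mu):
  Sigma^{-1} · (x - mu) = (-0.098, -0.0784, 0.6863).
  (x - mu)^T · [Sigma^{-1} · (x - mu)] = (-1)·(-0.098) + (1)·(-0.0784) + (2)·(0.6863) = 1.3922.

Step 4 — take square root: d = √(1.3922) ≈ 1.1799.

d(x, mu) = √(1.3922) ≈ 1.1799


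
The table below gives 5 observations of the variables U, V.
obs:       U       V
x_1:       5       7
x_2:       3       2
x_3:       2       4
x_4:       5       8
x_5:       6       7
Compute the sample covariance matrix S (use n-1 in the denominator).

Step 1 — column means:
  mean(U) = (5 + 3 + 2 + 5 + 6) / 5 = 21/5 = 4.2
  mean(V) = (7 + 2 + 4 + 8 + 7) / 5 = 28/5 = 5.6

Step 2 — sample covariance S[i,j] = (1/(n-1)) · Σ_k (x_{k,i} - mean_i) · (x_{k,j} - mean_j), with n-1 = 4.
  S[U,U] = ((0.8)·(0.8) + (-1.2)·(-1.2) + (-2.2)·(-2.2) + (0.8)·(0.8) + (1.8)·(1.8)) / 4 = 10.8/4 = 2.7
  S[U,V] = ((0.8)·(1.4) + (-1.2)·(-3.6) + (-2.2)·(-1.6) + (0.8)·(2.4) + (1.8)·(1.4)) / 4 = 13.4/4 = 3.35
  S[V,V] = ((1.4)·(1.4) + (-3.6)·(-3.6) + (-1.6)·(-1.6) + (2.4)·(2.4) + (1.4)·(1.4)) / 4 = 25.2/4 = 6.3

S is symmetric (S[j,i] = S[i,j]). Assembling:

S = [[2.7, 3.35],
 [3.35, 6.3]]


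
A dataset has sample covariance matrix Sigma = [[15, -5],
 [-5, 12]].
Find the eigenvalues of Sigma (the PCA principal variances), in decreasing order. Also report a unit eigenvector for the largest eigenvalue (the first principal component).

Step 1 — characteristic polynomial of 2×2 Sigma:
  det(Sigma - λI) = λ² - trace · λ + det = 0.
  trace = 15 + 12 = 27, det = 15·12 - (-5)² = 155.
Step 2 — discriminant:
  Δ = trace² - 4·det = 729 - 620 = 109.
Step 3 — eigenvalues:
  λ = (trace ± √Δ)/2 = (27 ± 10.4403)/2,
  λ_1 = 18.7202,  λ_2 = 8.2798.

Step 4 — unit eigenvector for λ_1: solve (Sigma - λ_1 I)v = 0. First row:
  (15 - 18.7202)·v_x + (-5)·v_y = 0, i.e. (-3.7202)·v_x + (-5)·v_y = 0,
  so v ∝ (b, λ_1 - a) = (-5, 3.7202); multiply by -1 so the first entry is positive: u = (5, -3.7202).
  ||u|| = √((5)² + (-3.7202)²) = √(38.8395) ≈ 6.2321,
  v_1 = u/||u|| ≈ (0.8023, -0.5969) (||v_1|| = 1).

λ_1 = 18.7202,  λ_2 = 8.2798;  v_1 ≈ (0.8023, -0.5969)


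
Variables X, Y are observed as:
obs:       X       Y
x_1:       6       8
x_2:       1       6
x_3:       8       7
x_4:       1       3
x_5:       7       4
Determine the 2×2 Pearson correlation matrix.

Step 1 — column means:
  mean(X) = (6 + 1 + 8 + 1 + 7) / 5 = 23/5 = 4.6
  mean(Y) = (8 + 6 + 7 + 3 + 4) / 5 = 28/5 = 5.6

Step 2 — sample variances and covariances s[i,j] = (1/(n-1)) · Σ_k (x_{k,i} - mean_i) · (x_{k,j} - mean_j), with n-1 = 4:
  s[X,X] = ((1.4)·(1.4) + (-3.6)·(-3.6) + (3.4)·(3.4) + (-3.6)·(-3.6) + (2.4)·(2.4)) / 4 = 45.2/4 = 11.3
  s[X,Y] = ((1.4)·(2.4) + (-3.6)·(0.4) + (3.4)·(1.4) + (-3.6)·(-2.6) + (2.4)·(-1.6)) / 4 = 12.2/4 = 3.05
  s[Y,Y] = ((2.4)·(2.4) + (0.4)·(0.4) + (1.4)·(1.4) + (-2.6)·(-2.6) + (-1.6)·(-1.6)) / 4 = 17.2/4 = 4.3
  Sample standard deviations s_i = √(s[i,i]):
  s(X) = √(11.3) = 3.3615
  s(Y) = √(4.3) = 2.0736

Step 3 — r_{ij} = s_{ij} / (s_i · s_j):
  r[X,X] = 1 (diagonal).
  r[X,Y] = 3.05 / (3.3615 · 2.0736) = 3.05 / 6.9707 = 0.4375
  r[Y,Y] = 1 (diagonal).

R is symmetric with unit diagonal. Assembling:

R = [[1, 0.4375],
 [0.4375, 1]]


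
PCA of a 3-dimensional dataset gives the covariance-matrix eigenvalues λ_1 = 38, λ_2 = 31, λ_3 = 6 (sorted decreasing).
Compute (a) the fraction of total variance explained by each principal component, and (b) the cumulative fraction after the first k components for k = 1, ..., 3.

Step 1 — total variance = trace(Sigma) = Σ λ_i = 38 + 31 + 6 = 75.

Step 2 — fraction explained by component i = λ_i / Σ λ:
  PC1: 38/75 = 0.5067
  PC2: 31/75 = 0.4133
  PC3: 6/75 = 0.08

Step 3 — cumulative fraction after k components = (λ_1 + ... + λ_k) / Σ λ:
  k = 1: 38/75 = 0.5067
  k = 2: (38 + 31)/75 = 69/75 = 0.92
  k = 3: (38 + 31 + 6)/75 = 75/75 = 1

Summary (fraction, with percent):

explained: PC1 0.5067 (50.67%), PC2 0.4133 (41.33%), PC3 0.08 (8%);  cumulative: 0.5067, 0.92, 1


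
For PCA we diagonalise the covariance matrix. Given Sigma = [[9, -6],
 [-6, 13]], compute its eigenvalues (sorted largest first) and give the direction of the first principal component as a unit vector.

Step 1 — characteristic polynomial of 2×2 Sigma:
  det(Sigma - λI) = λ² - trace · λ + det = 0.
  trace = 9 + 13 = 22, det = 9·13 - (-6)² = 81.
Step 2 — discriminant:
  Δ = trace² - 4·det = 484 - 324 = 160.
Step 3 — eigenvalues:
  λ = (trace ± √Δ)/2 = (22 ± 12.6491)/2,
  λ_1 = 17.3246,  λ_2 = 4.6754.

Step 4 — unit eigenvector for λ_1: solve (Sigma - λ_1 I)v = 0. First row:
  (9 - 17.3246)·v_x + (-6)·v_y = 0, i.e. (-8.3246)·v_x + (-6)·v_y = 0,
  so v ∝ (b, λ_1 - a) = (-6, 8.3246); multiply by -1 so the first entry is positive: u = (6, -8.3246).
  ||u|| = √((6)² + (-8.3246)²) = √(105.2982) ≈ 10.2615,
  v_1 = u/||u|| ≈ (0.5847, -0.8112) (||v_1|| = 1).

λ_1 = 17.3246,  λ_2 = 4.6754;  v_1 ≈ (0.5847, -0.8112)


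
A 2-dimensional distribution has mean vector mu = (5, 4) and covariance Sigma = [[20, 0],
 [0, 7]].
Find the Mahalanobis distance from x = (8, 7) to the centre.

Step 1 — centre the observation: (x - mu) = (3, 3).

Step 2 — invert Sigma. det(Sigma) = 20·7 - (0)² = 140.
  Sigma^{-1} = (1/det) · [[d, -b], [-b, a]] = [[0.05, 0],
 [0, 0.1429]].

Step 3 — form the quadratic (x - mu)^T · Sigma^{-1} · (x - mu):
  Sigma^{-1} · (x - mu) = (0.15, 0.4286).
  (x - mu)^T · [Sigma^{-1} · (x - mu)] = (3)·(0.15) + (3)·(0.4286) = 1.7357.

Step 4 — take square root: d = √(1.7357) ≈ 1.3175.

d(x, mu) = √(1.7357) ≈ 1.3175


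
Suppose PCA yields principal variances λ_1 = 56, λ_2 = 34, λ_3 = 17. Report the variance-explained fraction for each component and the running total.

Step 1 — total variance = trace(Sigma) = Σ λ_i = 56 + 34 + 17 = 107.

Step 2 — fraction explained by component i = λ_i / Σ λ:
  PC1: 56/107 = 0.5234
  PC2: 34/107 = 0.3178
  PC3: 17/107 = 0.1589

Step 3 — cumulative fraction after k components = (λ_1 + ... + λ_k) / Σ λ:
  k = 1: 56/107 = 0.5234
  k = 2: (56 + 34)/107 = 90/107 = 0.8411
  k = 3: (56 + 34 + 17)/107 = 107/107 = 1

Summary (fraction, with percent):

explained: PC1 0.5234 (52.34%), PC2 0.3178 (31.78%), PC3 0.1589 (15.89%);  cumulative: 0.5234, 0.8411, 1


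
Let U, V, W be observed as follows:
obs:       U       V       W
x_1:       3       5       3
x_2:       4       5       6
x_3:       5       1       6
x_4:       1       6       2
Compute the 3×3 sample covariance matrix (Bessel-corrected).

Step 1 — column means:
  mean(U) = (3 + 4 + 5 + 1) / 4 = 13/4 = 3.25
  mean(V) = (5 + 5 + 1 + 6) / 4 = 17/4 = 4.25
  mean(W) = (3 + 6 + 6 + 2) / 4 = 17/4 = 4.25

Step 2 — sample covariance S[i,j] = (1/(n-1)) · Σ_k (x_{k,i} - mean_i) · (x_{k,j} - mean_j), with n-1 = 3.
  S[U,U] = ((-0.25)·(-0.25) + (0.75)·(0.75) + (1.75)·(1.75) + (-2.25)·(-2.25)) / 3 = 8.75/3 = 2.9167
  S[U,V] = ((-0.25)·(0.75) + (0.75)·(0.75) + (1.75)·(-3.25) + (-2.25)·(1.75)) / 3 = -9.25/3 = -3.0833
  S[U,W] = ((-0.25)·(-1.25) + (0.75)·(1.75) + (1.75)·(1.75) + (-2.25)·(-2.25)) / 3 = 9.75/3 = 3.25
  S[V,V] = ((0.75)·(0.75) + (0.75)·(0.75) + (-3.25)·(-3.25) + (1.75)·(1.75)) / 3 = 14.75/3 = 4.9167
  S[V,W] = ((0.75)·(-1.25) + (0.75)·(1.75) + (-3.25)·(1.75) + (1.75)·(-2.25)) / 3 = -9.25/3 = -3.0833
  S[W,W] = ((-1.25)·(-1.25) + (1.75)·(1.75) + (1.75)·(1.75) + (-2.25)·(-2.25)) / 3 = 12.75/3 = 4.25

S is symmetric (S[j,i] = S[i,j]). Assembling:

S = [[2.9167, -3.0833, 3.25],
 [-3.0833, 4.9167, -3.0833],
 [3.25, -3.0833, 4.25]]
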